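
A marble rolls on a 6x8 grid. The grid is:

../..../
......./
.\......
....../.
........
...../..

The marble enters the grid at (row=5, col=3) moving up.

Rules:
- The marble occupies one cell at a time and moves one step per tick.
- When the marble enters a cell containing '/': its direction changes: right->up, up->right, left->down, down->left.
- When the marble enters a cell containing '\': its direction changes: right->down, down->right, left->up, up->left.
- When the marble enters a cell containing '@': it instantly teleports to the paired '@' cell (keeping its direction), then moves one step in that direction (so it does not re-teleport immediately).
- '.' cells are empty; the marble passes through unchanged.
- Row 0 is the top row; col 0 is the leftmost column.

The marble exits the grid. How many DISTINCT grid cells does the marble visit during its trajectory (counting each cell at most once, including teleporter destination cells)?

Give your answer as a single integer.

Step 1: enter (5,3), '.' pass, move up to (4,3)
Step 2: enter (4,3), '.' pass, move up to (3,3)
Step 3: enter (3,3), '.' pass, move up to (2,3)
Step 4: enter (2,3), '.' pass, move up to (1,3)
Step 5: enter (1,3), '.' pass, move up to (0,3)
Step 6: enter (0,3), '.' pass, move up to (-1,3)
Step 7: at (-1,3) — EXIT via top edge, pos 3
Distinct cells visited: 6 (path length 6)

Answer: 6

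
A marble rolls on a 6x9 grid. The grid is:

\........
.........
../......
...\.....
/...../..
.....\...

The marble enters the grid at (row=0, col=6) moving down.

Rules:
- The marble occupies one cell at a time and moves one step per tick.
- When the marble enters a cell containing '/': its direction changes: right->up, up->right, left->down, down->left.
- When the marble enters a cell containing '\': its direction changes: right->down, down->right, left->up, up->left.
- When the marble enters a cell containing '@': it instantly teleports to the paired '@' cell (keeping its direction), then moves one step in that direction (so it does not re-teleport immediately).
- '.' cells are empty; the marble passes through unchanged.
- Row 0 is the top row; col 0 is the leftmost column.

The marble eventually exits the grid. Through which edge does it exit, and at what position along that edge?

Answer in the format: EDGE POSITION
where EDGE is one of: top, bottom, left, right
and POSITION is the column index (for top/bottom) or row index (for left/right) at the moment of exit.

Answer: bottom 0

Derivation:
Step 1: enter (0,6), '.' pass, move down to (1,6)
Step 2: enter (1,6), '.' pass, move down to (2,6)
Step 3: enter (2,6), '.' pass, move down to (3,6)
Step 4: enter (3,6), '.' pass, move down to (4,6)
Step 5: enter (4,6), '/' deflects down->left, move left to (4,5)
Step 6: enter (4,5), '.' pass, move left to (4,4)
Step 7: enter (4,4), '.' pass, move left to (4,3)
Step 8: enter (4,3), '.' pass, move left to (4,2)
Step 9: enter (4,2), '.' pass, move left to (4,1)
Step 10: enter (4,1), '.' pass, move left to (4,0)
Step 11: enter (4,0), '/' deflects left->down, move down to (5,0)
Step 12: enter (5,0), '.' pass, move down to (6,0)
Step 13: at (6,0) — EXIT via bottom edge, pos 0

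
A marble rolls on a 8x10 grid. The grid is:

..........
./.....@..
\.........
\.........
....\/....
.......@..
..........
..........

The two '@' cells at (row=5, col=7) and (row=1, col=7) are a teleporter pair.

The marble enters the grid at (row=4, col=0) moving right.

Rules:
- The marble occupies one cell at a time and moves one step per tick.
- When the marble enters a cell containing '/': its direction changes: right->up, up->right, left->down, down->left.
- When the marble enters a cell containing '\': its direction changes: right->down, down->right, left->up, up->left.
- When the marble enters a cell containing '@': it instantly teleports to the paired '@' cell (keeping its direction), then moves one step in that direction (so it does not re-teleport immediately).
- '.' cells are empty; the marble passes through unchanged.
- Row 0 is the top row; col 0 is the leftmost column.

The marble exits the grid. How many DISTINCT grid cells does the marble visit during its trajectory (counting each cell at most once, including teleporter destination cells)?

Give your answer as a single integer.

Step 1: enter (4,0), '.' pass, move right to (4,1)
Step 2: enter (4,1), '.' pass, move right to (4,2)
Step 3: enter (4,2), '.' pass, move right to (4,3)
Step 4: enter (4,3), '.' pass, move right to (4,4)
Step 5: enter (4,4), '\' deflects right->down, move down to (5,4)
Step 6: enter (5,4), '.' pass, move down to (6,4)
Step 7: enter (6,4), '.' pass, move down to (7,4)
Step 8: enter (7,4), '.' pass, move down to (8,4)
Step 9: at (8,4) — EXIT via bottom edge, pos 4
Distinct cells visited: 8 (path length 8)

Answer: 8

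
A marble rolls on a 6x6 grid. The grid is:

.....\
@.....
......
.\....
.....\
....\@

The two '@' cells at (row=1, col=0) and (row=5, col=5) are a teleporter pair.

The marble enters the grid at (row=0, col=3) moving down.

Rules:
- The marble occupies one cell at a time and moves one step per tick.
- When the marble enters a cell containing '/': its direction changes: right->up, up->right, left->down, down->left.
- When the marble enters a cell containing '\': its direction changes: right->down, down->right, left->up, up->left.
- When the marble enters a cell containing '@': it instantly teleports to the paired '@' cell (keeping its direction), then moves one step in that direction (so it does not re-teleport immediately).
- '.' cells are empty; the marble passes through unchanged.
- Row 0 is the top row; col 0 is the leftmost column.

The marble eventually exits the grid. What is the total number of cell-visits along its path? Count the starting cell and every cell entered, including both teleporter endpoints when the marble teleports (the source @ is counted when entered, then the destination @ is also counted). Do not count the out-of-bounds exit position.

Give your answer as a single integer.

Answer: 6

Derivation:
Step 1: enter (0,3), '.' pass, move down to (1,3)
Step 2: enter (1,3), '.' pass, move down to (2,3)
Step 3: enter (2,3), '.' pass, move down to (3,3)
Step 4: enter (3,3), '.' pass, move down to (4,3)
Step 5: enter (4,3), '.' pass, move down to (5,3)
Step 6: enter (5,3), '.' pass, move down to (6,3)
Step 7: at (6,3) — EXIT via bottom edge, pos 3
Path length (cell visits): 6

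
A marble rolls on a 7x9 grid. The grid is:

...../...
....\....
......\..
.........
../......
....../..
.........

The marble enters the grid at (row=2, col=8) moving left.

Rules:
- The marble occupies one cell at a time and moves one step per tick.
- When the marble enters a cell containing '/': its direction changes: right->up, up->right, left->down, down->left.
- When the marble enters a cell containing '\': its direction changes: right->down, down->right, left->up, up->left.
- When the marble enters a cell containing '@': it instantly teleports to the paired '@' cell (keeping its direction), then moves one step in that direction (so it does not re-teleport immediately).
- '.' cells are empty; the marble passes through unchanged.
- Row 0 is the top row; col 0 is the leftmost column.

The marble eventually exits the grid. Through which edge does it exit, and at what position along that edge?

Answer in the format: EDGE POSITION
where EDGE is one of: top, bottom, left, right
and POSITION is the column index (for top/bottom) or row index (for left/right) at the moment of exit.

Step 1: enter (2,8), '.' pass, move left to (2,7)
Step 2: enter (2,7), '.' pass, move left to (2,6)
Step 3: enter (2,6), '\' deflects left->up, move up to (1,6)
Step 4: enter (1,6), '.' pass, move up to (0,6)
Step 5: enter (0,6), '.' pass, move up to (-1,6)
Step 6: at (-1,6) — EXIT via top edge, pos 6

Answer: top 6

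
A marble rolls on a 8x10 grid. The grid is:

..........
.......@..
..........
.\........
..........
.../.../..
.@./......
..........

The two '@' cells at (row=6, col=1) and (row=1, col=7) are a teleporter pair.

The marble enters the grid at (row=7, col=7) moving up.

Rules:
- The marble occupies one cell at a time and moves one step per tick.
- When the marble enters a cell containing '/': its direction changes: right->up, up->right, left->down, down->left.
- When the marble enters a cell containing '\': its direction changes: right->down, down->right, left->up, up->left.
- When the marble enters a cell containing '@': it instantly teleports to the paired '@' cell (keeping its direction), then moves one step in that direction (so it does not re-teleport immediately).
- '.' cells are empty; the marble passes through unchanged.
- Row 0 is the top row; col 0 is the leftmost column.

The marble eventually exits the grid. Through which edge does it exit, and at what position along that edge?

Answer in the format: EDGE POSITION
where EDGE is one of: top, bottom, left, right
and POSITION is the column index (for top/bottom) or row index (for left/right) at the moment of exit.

Step 1: enter (7,7), '.' pass, move up to (6,7)
Step 2: enter (6,7), '.' pass, move up to (5,7)
Step 3: enter (5,7), '/' deflects up->right, move right to (5,8)
Step 4: enter (5,8), '.' pass, move right to (5,9)
Step 5: enter (5,9), '.' pass, move right to (5,10)
Step 6: at (5,10) — EXIT via right edge, pos 5

Answer: right 5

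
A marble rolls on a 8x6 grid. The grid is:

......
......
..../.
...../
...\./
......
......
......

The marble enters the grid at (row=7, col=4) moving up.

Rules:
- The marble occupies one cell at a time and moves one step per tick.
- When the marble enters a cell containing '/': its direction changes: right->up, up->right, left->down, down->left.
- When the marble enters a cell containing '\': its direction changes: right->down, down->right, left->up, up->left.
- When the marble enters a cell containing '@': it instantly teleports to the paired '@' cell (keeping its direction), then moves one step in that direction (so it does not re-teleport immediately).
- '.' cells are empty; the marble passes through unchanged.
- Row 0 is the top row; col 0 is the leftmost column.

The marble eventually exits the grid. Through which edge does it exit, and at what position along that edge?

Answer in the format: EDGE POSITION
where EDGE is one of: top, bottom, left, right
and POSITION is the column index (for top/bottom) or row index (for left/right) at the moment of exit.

Answer: right 2

Derivation:
Step 1: enter (7,4), '.' pass, move up to (6,4)
Step 2: enter (6,4), '.' pass, move up to (5,4)
Step 3: enter (5,4), '.' pass, move up to (4,4)
Step 4: enter (4,4), '.' pass, move up to (3,4)
Step 5: enter (3,4), '.' pass, move up to (2,4)
Step 6: enter (2,4), '/' deflects up->right, move right to (2,5)
Step 7: enter (2,5), '.' pass, move right to (2,6)
Step 8: at (2,6) — EXIT via right edge, pos 2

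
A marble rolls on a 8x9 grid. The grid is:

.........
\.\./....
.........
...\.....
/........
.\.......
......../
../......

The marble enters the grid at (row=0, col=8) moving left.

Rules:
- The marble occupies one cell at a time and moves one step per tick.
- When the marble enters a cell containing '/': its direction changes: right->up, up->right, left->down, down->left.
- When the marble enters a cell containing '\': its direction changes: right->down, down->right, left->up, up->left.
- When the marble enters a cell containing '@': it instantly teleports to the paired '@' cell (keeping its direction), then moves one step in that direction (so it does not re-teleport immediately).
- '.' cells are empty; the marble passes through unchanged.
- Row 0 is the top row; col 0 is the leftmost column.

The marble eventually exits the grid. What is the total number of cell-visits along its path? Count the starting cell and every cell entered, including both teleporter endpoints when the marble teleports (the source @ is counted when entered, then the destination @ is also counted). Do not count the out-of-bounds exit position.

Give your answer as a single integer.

Step 1: enter (0,8), '.' pass, move left to (0,7)
Step 2: enter (0,7), '.' pass, move left to (0,6)
Step 3: enter (0,6), '.' pass, move left to (0,5)
Step 4: enter (0,5), '.' pass, move left to (0,4)
Step 5: enter (0,4), '.' pass, move left to (0,3)
Step 6: enter (0,3), '.' pass, move left to (0,2)
Step 7: enter (0,2), '.' pass, move left to (0,1)
Step 8: enter (0,1), '.' pass, move left to (0,0)
Step 9: enter (0,0), '.' pass, move left to (0,-1)
Step 10: at (0,-1) — EXIT via left edge, pos 0
Path length (cell visits): 9

Answer: 9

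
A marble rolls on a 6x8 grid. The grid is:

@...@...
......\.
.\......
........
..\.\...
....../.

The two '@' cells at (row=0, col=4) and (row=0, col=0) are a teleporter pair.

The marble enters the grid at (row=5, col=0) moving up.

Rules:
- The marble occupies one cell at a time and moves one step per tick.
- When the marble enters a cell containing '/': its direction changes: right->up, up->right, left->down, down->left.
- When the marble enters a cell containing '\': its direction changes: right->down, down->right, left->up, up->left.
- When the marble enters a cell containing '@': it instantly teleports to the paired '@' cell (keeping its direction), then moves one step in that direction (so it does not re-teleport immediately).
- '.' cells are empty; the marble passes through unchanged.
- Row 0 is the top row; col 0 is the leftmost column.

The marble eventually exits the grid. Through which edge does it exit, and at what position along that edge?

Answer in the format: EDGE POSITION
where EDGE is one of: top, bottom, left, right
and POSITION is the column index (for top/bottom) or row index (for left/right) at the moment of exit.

Answer: top 4

Derivation:
Step 1: enter (5,0), '.' pass, move up to (4,0)
Step 2: enter (4,0), '.' pass, move up to (3,0)
Step 3: enter (3,0), '.' pass, move up to (2,0)
Step 4: enter (2,0), '.' pass, move up to (1,0)
Step 5: enter (1,0), '.' pass, move up to (0,0)
Step 6: enter (0,0), '@' teleport (0,0)->(0,4), also enter (0,4), move up to (-1,4)
Step 7: at (-1,4) — EXIT via top edge, pos 4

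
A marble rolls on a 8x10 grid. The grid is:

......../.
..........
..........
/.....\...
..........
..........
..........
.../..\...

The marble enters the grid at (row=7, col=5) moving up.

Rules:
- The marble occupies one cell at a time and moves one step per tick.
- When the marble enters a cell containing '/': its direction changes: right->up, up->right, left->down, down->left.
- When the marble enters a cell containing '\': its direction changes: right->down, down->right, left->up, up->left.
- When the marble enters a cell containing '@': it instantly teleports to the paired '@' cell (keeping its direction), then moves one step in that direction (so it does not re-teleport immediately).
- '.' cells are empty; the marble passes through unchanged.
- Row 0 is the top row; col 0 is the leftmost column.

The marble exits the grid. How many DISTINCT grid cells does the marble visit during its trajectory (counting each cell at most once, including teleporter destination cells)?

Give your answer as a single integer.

Answer: 8

Derivation:
Step 1: enter (7,5), '.' pass, move up to (6,5)
Step 2: enter (6,5), '.' pass, move up to (5,5)
Step 3: enter (5,5), '.' pass, move up to (4,5)
Step 4: enter (4,5), '.' pass, move up to (3,5)
Step 5: enter (3,5), '.' pass, move up to (2,5)
Step 6: enter (2,5), '.' pass, move up to (1,5)
Step 7: enter (1,5), '.' pass, move up to (0,5)
Step 8: enter (0,5), '.' pass, move up to (-1,5)
Step 9: at (-1,5) — EXIT via top edge, pos 5
Distinct cells visited: 8 (path length 8)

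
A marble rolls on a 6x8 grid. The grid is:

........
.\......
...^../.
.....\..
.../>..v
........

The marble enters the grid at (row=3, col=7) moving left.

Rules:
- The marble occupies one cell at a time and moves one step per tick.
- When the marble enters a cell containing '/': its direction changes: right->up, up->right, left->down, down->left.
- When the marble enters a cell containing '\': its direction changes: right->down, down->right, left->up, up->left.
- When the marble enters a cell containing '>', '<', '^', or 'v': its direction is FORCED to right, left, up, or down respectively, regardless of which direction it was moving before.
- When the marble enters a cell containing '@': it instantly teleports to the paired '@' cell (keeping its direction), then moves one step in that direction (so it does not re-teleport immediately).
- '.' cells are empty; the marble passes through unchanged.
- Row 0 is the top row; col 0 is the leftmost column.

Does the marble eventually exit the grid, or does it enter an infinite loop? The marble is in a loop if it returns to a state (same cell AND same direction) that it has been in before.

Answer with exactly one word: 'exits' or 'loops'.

Step 1: enter (3,7), '.' pass, move left to (3,6)
Step 2: enter (3,6), '.' pass, move left to (3,5)
Step 3: enter (3,5), '\' deflects left->up, move up to (2,5)
Step 4: enter (2,5), '.' pass, move up to (1,5)
Step 5: enter (1,5), '.' pass, move up to (0,5)
Step 6: enter (0,5), '.' pass, move up to (-1,5)
Step 7: at (-1,5) — EXIT via top edge, pos 5

Answer: exits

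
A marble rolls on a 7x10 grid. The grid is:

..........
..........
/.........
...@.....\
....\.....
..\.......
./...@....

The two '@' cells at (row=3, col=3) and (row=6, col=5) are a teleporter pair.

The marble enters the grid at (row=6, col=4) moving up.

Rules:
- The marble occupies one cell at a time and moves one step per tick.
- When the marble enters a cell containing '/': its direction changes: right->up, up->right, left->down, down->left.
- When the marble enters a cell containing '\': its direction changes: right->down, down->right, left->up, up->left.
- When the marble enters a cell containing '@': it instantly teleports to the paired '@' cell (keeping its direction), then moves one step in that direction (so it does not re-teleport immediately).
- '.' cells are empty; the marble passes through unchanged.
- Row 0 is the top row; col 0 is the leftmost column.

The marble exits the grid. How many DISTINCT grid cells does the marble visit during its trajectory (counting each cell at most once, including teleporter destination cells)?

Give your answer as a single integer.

Answer: 7

Derivation:
Step 1: enter (6,4), '.' pass, move up to (5,4)
Step 2: enter (5,4), '.' pass, move up to (4,4)
Step 3: enter (4,4), '\' deflects up->left, move left to (4,3)
Step 4: enter (4,3), '.' pass, move left to (4,2)
Step 5: enter (4,2), '.' pass, move left to (4,1)
Step 6: enter (4,1), '.' pass, move left to (4,0)
Step 7: enter (4,0), '.' pass, move left to (4,-1)
Step 8: at (4,-1) — EXIT via left edge, pos 4
Distinct cells visited: 7 (path length 7)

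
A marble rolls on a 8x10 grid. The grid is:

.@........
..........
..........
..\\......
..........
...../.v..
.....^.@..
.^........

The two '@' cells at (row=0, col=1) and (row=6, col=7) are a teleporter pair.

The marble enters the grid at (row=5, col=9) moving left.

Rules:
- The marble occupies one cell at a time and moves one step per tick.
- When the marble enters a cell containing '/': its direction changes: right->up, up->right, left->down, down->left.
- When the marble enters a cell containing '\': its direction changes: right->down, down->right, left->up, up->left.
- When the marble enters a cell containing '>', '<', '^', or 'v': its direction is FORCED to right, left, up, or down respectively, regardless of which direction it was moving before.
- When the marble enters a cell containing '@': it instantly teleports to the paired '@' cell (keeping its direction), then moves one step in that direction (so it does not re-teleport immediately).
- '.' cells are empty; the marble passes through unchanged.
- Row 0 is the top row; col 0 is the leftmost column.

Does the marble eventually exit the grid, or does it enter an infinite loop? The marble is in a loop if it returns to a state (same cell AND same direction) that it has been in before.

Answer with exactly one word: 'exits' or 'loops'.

Answer: loops

Derivation:
Step 1: enter (5,9), '.' pass, move left to (5,8)
Step 2: enter (5,8), '.' pass, move left to (5,7)
Step 3: enter (5,7), 'v' forces left->down, move down to (6,7)
Step 4: enter (6,7), '@' teleport (6,7)->(0,1), also enter (0,1), move down to (1,1)
Step 5: enter (1,1), '.' pass, move down to (2,1)
Step 6: enter (2,1), '.' pass, move down to (3,1)
Step 7: enter (3,1), '.' pass, move down to (4,1)
Step 8: enter (4,1), '.' pass, move down to (5,1)
Step 9: enter (5,1), '.' pass, move down to (6,1)
Step 10: enter (6,1), '.' pass, move down to (7,1)
Step 11: enter (7,1), '^' forces down->up, move up to (6,1)
Step 12: enter (6,1), '.' pass, move up to (5,1)
Step 13: enter (5,1), '.' pass, move up to (4,1)
Step 14: enter (4,1), '.' pass, move up to (3,1)
Step 15: enter (3,1), '.' pass, move up to (2,1)
Step 16: enter (2,1), '.' pass, move up to (1,1)
Step 17: enter (1,1), '.' pass, move up to (0,1)
Step 18: enter (0,1), '@' teleport (0,1)->(6,7), also enter (6,7), move up to (5,7)
Step 19: enter (5,7), 'v' forces up->down, move down to (6,7)
Step 20: at (6,7) dir=down — LOOP DETECTED (seen before)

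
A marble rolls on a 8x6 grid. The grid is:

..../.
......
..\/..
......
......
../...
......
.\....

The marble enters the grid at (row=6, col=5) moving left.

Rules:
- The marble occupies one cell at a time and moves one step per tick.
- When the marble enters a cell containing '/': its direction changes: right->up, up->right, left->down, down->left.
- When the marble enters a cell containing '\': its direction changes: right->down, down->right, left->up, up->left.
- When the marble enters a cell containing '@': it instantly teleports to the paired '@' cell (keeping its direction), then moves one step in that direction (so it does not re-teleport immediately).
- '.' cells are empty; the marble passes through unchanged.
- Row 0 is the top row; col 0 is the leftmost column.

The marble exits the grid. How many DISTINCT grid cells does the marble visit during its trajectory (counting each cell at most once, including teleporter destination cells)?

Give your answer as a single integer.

Step 1: enter (6,5), '.' pass, move left to (6,4)
Step 2: enter (6,4), '.' pass, move left to (6,3)
Step 3: enter (6,3), '.' pass, move left to (6,2)
Step 4: enter (6,2), '.' pass, move left to (6,1)
Step 5: enter (6,1), '.' pass, move left to (6,0)
Step 6: enter (6,0), '.' pass, move left to (6,-1)
Step 7: at (6,-1) — EXIT via left edge, pos 6
Distinct cells visited: 6 (path length 6)

Answer: 6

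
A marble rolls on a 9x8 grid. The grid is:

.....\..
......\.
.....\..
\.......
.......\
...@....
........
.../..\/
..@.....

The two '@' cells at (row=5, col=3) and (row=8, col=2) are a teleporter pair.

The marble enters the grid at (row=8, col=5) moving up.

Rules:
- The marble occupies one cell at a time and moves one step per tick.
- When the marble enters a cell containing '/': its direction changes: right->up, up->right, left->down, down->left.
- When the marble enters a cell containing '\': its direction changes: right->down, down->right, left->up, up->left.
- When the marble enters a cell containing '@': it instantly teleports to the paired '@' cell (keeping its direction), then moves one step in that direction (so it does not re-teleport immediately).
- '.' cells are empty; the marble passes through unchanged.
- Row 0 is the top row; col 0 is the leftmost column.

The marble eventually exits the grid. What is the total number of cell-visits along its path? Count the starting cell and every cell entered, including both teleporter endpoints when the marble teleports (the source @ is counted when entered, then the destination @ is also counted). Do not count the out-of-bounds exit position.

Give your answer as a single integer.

Answer: 12

Derivation:
Step 1: enter (8,5), '.' pass, move up to (7,5)
Step 2: enter (7,5), '.' pass, move up to (6,5)
Step 3: enter (6,5), '.' pass, move up to (5,5)
Step 4: enter (5,5), '.' pass, move up to (4,5)
Step 5: enter (4,5), '.' pass, move up to (3,5)
Step 6: enter (3,5), '.' pass, move up to (2,5)
Step 7: enter (2,5), '\' deflects up->left, move left to (2,4)
Step 8: enter (2,4), '.' pass, move left to (2,3)
Step 9: enter (2,3), '.' pass, move left to (2,2)
Step 10: enter (2,2), '.' pass, move left to (2,1)
Step 11: enter (2,1), '.' pass, move left to (2,0)
Step 12: enter (2,0), '.' pass, move left to (2,-1)
Step 13: at (2,-1) — EXIT via left edge, pos 2
Path length (cell visits): 12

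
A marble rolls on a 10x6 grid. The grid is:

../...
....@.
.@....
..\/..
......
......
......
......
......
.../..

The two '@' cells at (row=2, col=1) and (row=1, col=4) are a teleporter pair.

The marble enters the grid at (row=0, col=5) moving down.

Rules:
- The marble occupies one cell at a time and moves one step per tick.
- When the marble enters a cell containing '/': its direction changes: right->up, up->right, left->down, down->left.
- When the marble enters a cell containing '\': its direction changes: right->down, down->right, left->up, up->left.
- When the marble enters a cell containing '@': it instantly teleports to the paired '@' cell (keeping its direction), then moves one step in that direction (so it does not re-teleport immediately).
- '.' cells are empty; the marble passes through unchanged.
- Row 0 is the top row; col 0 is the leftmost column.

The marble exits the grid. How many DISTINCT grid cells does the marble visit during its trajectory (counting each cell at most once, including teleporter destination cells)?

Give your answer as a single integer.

Step 1: enter (0,5), '.' pass, move down to (1,5)
Step 2: enter (1,5), '.' pass, move down to (2,5)
Step 3: enter (2,5), '.' pass, move down to (3,5)
Step 4: enter (3,5), '.' pass, move down to (4,5)
Step 5: enter (4,5), '.' pass, move down to (5,5)
Step 6: enter (5,5), '.' pass, move down to (6,5)
Step 7: enter (6,5), '.' pass, move down to (7,5)
Step 8: enter (7,5), '.' pass, move down to (8,5)
Step 9: enter (8,5), '.' pass, move down to (9,5)
Step 10: enter (9,5), '.' pass, move down to (10,5)
Step 11: at (10,5) — EXIT via bottom edge, pos 5
Distinct cells visited: 10 (path length 10)

Answer: 10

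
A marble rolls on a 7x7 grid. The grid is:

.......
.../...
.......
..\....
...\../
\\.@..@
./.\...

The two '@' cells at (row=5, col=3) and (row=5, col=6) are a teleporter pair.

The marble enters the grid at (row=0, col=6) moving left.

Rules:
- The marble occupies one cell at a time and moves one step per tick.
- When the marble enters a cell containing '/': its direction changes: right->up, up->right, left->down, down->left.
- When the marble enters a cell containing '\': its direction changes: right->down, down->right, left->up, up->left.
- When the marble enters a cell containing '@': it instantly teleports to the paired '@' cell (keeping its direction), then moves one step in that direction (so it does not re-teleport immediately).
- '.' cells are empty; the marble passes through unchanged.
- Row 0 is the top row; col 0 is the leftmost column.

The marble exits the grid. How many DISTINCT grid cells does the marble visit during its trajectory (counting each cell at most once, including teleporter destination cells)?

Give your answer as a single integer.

Answer: 7

Derivation:
Step 1: enter (0,6), '.' pass, move left to (0,5)
Step 2: enter (0,5), '.' pass, move left to (0,4)
Step 3: enter (0,4), '.' pass, move left to (0,3)
Step 4: enter (0,3), '.' pass, move left to (0,2)
Step 5: enter (0,2), '.' pass, move left to (0,1)
Step 6: enter (0,1), '.' pass, move left to (0,0)
Step 7: enter (0,0), '.' pass, move left to (0,-1)
Step 8: at (0,-1) — EXIT via left edge, pos 0
Distinct cells visited: 7 (path length 7)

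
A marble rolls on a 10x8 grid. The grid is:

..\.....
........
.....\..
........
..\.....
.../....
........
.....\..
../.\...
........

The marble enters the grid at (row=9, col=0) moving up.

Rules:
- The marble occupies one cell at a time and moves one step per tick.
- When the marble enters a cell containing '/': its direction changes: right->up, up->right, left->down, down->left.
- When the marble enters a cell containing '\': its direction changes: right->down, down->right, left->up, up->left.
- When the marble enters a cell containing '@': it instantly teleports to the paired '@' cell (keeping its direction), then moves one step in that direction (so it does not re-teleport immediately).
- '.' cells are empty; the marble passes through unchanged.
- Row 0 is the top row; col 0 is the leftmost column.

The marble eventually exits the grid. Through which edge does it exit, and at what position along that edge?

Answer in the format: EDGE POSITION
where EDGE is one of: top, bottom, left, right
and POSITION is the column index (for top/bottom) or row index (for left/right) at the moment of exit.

Answer: top 0

Derivation:
Step 1: enter (9,0), '.' pass, move up to (8,0)
Step 2: enter (8,0), '.' pass, move up to (7,0)
Step 3: enter (7,0), '.' pass, move up to (6,0)
Step 4: enter (6,0), '.' pass, move up to (5,0)
Step 5: enter (5,0), '.' pass, move up to (4,0)
Step 6: enter (4,0), '.' pass, move up to (3,0)
Step 7: enter (3,0), '.' pass, move up to (2,0)
Step 8: enter (2,0), '.' pass, move up to (1,0)
Step 9: enter (1,0), '.' pass, move up to (0,0)
Step 10: enter (0,0), '.' pass, move up to (-1,0)
Step 11: at (-1,0) — EXIT via top edge, pos 0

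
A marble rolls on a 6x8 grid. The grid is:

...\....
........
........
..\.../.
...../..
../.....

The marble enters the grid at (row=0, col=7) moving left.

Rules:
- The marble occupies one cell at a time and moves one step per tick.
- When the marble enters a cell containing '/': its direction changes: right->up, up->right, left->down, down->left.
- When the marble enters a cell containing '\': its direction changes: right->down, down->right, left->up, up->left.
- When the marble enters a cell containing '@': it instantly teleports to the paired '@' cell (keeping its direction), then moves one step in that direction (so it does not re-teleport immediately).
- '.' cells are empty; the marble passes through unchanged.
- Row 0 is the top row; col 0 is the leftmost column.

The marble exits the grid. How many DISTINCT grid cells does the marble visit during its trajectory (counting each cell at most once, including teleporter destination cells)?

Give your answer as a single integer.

Answer: 5

Derivation:
Step 1: enter (0,7), '.' pass, move left to (0,6)
Step 2: enter (0,6), '.' pass, move left to (0,5)
Step 3: enter (0,5), '.' pass, move left to (0,4)
Step 4: enter (0,4), '.' pass, move left to (0,3)
Step 5: enter (0,3), '\' deflects left->up, move up to (-1,3)
Step 6: at (-1,3) — EXIT via top edge, pos 3
Distinct cells visited: 5 (path length 5)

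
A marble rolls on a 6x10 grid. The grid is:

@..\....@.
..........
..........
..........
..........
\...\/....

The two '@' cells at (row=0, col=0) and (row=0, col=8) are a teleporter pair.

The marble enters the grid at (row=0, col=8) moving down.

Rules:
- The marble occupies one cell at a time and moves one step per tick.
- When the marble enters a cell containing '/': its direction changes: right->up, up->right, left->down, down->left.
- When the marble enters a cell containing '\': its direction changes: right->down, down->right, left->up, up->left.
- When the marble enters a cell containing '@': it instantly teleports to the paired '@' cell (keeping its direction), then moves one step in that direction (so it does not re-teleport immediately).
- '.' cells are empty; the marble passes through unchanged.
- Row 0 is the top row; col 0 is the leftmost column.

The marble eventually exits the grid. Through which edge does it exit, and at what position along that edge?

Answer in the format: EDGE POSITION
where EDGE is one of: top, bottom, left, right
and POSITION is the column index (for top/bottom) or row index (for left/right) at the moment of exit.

Step 1: enter (0,8), '@' teleport (0,8)->(0,0), also enter (0,0), move down to (1,0)
Step 2: enter (1,0), '.' pass, move down to (2,0)
Step 3: enter (2,0), '.' pass, move down to (3,0)
Step 4: enter (3,0), '.' pass, move down to (4,0)
Step 5: enter (4,0), '.' pass, move down to (5,0)
Step 6: enter (5,0), '\' deflects down->right, move right to (5,1)
Step 7: enter (5,1), '.' pass, move right to (5,2)
Step 8: enter (5,2), '.' pass, move right to (5,3)
Step 9: enter (5,3), '.' pass, move right to (5,4)
Step 10: enter (5,4), '\' deflects right->down, move down to (6,4)
Step 11: at (6,4) — EXIT via bottom edge, pos 4

Answer: bottom 4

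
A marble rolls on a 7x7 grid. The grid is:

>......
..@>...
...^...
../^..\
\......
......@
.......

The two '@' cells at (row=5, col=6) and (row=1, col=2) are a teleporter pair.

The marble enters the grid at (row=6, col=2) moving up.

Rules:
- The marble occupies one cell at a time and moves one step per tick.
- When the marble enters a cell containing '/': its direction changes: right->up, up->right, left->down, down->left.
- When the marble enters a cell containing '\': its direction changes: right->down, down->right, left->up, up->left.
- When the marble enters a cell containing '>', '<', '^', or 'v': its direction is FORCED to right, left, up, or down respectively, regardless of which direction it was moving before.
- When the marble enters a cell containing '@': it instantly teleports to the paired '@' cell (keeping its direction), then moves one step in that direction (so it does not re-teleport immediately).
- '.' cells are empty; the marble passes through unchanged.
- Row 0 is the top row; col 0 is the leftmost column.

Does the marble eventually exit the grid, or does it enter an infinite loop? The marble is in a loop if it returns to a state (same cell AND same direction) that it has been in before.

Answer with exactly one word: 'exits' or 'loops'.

Answer: exits

Derivation:
Step 1: enter (6,2), '.' pass, move up to (5,2)
Step 2: enter (5,2), '.' pass, move up to (4,2)
Step 3: enter (4,2), '.' pass, move up to (3,2)
Step 4: enter (3,2), '/' deflects up->right, move right to (3,3)
Step 5: enter (3,3), '^' forces right->up, move up to (2,3)
Step 6: enter (2,3), '^' forces up->up, move up to (1,3)
Step 7: enter (1,3), '>' forces up->right, move right to (1,4)
Step 8: enter (1,4), '.' pass, move right to (1,5)
Step 9: enter (1,5), '.' pass, move right to (1,6)
Step 10: enter (1,6), '.' pass, move right to (1,7)
Step 11: at (1,7) — EXIT via right edge, pos 1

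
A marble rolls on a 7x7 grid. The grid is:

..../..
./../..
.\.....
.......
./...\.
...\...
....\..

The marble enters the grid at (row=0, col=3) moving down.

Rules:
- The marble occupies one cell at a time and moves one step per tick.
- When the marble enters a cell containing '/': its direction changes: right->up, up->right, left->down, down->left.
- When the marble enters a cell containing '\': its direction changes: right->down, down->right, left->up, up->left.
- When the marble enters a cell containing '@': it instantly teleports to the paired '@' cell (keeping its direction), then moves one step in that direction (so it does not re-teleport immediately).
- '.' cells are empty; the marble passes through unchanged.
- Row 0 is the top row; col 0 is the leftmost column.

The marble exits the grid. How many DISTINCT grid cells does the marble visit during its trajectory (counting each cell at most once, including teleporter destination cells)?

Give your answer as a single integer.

Answer: 9

Derivation:
Step 1: enter (0,3), '.' pass, move down to (1,3)
Step 2: enter (1,3), '.' pass, move down to (2,3)
Step 3: enter (2,3), '.' pass, move down to (3,3)
Step 4: enter (3,3), '.' pass, move down to (4,3)
Step 5: enter (4,3), '.' pass, move down to (5,3)
Step 6: enter (5,3), '\' deflects down->right, move right to (5,4)
Step 7: enter (5,4), '.' pass, move right to (5,5)
Step 8: enter (5,5), '.' pass, move right to (5,6)
Step 9: enter (5,6), '.' pass, move right to (5,7)
Step 10: at (5,7) — EXIT via right edge, pos 5
Distinct cells visited: 9 (path length 9)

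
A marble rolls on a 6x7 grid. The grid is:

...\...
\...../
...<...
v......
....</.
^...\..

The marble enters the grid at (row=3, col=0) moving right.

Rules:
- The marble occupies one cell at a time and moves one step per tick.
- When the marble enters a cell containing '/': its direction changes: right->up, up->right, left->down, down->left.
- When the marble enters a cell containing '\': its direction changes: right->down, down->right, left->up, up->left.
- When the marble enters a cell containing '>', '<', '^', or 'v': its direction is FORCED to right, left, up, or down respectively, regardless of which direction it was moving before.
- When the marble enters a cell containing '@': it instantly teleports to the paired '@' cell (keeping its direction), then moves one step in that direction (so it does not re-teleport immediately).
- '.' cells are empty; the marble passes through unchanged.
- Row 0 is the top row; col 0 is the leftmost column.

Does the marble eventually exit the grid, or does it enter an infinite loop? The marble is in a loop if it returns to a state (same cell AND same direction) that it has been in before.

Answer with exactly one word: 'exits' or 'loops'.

Answer: loops

Derivation:
Step 1: enter (3,0), 'v' forces right->down, move down to (4,0)
Step 2: enter (4,0), '.' pass, move down to (5,0)
Step 3: enter (5,0), '^' forces down->up, move up to (4,0)
Step 4: enter (4,0), '.' pass, move up to (3,0)
Step 5: enter (3,0), 'v' forces up->down, move down to (4,0)
Step 6: at (4,0) dir=down — LOOP DETECTED (seen before)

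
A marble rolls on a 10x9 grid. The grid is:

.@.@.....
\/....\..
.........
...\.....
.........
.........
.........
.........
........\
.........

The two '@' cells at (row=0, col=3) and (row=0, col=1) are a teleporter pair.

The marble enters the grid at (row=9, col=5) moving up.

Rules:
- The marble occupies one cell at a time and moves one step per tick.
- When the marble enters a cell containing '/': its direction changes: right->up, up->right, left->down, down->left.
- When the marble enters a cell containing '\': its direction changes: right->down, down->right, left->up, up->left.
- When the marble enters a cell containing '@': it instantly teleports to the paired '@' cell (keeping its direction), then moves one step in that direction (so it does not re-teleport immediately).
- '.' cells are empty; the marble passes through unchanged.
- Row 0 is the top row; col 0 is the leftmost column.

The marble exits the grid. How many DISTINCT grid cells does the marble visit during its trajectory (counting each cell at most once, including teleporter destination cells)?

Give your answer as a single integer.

Step 1: enter (9,5), '.' pass, move up to (8,5)
Step 2: enter (8,5), '.' pass, move up to (7,5)
Step 3: enter (7,5), '.' pass, move up to (6,5)
Step 4: enter (6,5), '.' pass, move up to (5,5)
Step 5: enter (5,5), '.' pass, move up to (4,5)
Step 6: enter (4,5), '.' pass, move up to (3,5)
Step 7: enter (3,5), '.' pass, move up to (2,5)
Step 8: enter (2,5), '.' pass, move up to (1,5)
Step 9: enter (1,5), '.' pass, move up to (0,5)
Step 10: enter (0,5), '.' pass, move up to (-1,5)
Step 11: at (-1,5) — EXIT via top edge, pos 5
Distinct cells visited: 10 (path length 10)

Answer: 10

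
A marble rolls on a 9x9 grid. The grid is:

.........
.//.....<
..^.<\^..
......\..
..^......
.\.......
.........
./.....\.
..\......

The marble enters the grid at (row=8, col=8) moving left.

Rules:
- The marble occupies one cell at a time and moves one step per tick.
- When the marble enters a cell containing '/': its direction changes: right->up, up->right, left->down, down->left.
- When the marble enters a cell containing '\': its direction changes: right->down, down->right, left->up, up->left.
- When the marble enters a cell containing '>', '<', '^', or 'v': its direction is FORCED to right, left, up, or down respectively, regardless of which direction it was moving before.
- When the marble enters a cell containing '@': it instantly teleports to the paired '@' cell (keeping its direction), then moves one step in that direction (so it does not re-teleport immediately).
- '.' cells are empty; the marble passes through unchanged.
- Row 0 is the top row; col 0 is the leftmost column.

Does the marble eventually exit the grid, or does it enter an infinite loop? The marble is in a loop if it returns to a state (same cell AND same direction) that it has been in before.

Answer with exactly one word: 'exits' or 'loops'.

Step 1: enter (8,8), '.' pass, move left to (8,7)
Step 2: enter (8,7), '.' pass, move left to (8,6)
Step 3: enter (8,6), '.' pass, move left to (8,5)
Step 4: enter (8,5), '.' pass, move left to (8,4)
Step 5: enter (8,4), '.' pass, move left to (8,3)
Step 6: enter (8,3), '.' pass, move left to (8,2)
Step 7: enter (8,2), '\' deflects left->up, move up to (7,2)
Step 8: enter (7,2), '.' pass, move up to (6,2)
Step 9: enter (6,2), '.' pass, move up to (5,2)
Step 10: enter (5,2), '.' pass, move up to (4,2)
Step 11: enter (4,2), '^' forces up->up, move up to (3,2)
Step 12: enter (3,2), '.' pass, move up to (2,2)
Step 13: enter (2,2), '^' forces up->up, move up to (1,2)
Step 14: enter (1,2), '/' deflects up->right, move right to (1,3)
Step 15: enter (1,3), '.' pass, move right to (1,4)
Step 16: enter (1,4), '.' pass, move right to (1,5)
Step 17: enter (1,5), '.' pass, move right to (1,6)
Step 18: enter (1,6), '.' pass, move right to (1,7)
Step 19: enter (1,7), '.' pass, move right to (1,8)
Step 20: enter (1,8), '<' forces right->left, move left to (1,7)
Step 21: enter (1,7), '.' pass, move left to (1,6)
Step 22: enter (1,6), '.' pass, move left to (1,5)
Step 23: enter (1,5), '.' pass, move left to (1,4)
Step 24: enter (1,4), '.' pass, move left to (1,3)
Step 25: enter (1,3), '.' pass, move left to (1,2)
Step 26: enter (1,2), '/' deflects left->down, move down to (2,2)
Step 27: enter (2,2), '^' forces down->up, move up to (1,2)
Step 28: at (1,2) dir=up — LOOP DETECTED (seen before)

Answer: loops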